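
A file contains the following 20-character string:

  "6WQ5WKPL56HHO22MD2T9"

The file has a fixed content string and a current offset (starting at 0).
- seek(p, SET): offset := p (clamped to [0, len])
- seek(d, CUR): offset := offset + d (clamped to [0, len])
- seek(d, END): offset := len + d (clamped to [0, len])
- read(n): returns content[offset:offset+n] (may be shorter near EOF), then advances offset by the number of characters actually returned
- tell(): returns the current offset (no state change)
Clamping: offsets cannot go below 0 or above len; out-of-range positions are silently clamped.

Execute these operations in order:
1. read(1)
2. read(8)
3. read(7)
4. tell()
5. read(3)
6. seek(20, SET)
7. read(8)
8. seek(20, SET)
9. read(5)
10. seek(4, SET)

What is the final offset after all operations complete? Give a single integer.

After 1 (read(1)): returned '6', offset=1
After 2 (read(8)): returned 'WQ5WKPL5', offset=9
After 3 (read(7)): returned '6HHO22M', offset=16
After 4 (tell()): offset=16
After 5 (read(3)): returned 'D2T', offset=19
After 6 (seek(20, SET)): offset=20
After 7 (read(8)): returned '', offset=20
After 8 (seek(20, SET)): offset=20
After 9 (read(5)): returned '', offset=20
After 10 (seek(4, SET)): offset=4

Answer: 4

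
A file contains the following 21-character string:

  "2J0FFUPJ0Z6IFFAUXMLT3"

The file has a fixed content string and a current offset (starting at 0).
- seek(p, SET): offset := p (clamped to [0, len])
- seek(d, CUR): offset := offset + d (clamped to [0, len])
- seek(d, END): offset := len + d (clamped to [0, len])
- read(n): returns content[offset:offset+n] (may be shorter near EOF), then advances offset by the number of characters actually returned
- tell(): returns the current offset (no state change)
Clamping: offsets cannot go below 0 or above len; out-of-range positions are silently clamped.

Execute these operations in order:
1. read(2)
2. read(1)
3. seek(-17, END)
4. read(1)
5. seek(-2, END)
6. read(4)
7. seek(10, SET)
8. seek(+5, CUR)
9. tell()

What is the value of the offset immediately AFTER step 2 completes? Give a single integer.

After 1 (read(2)): returned '2J', offset=2
After 2 (read(1)): returned '0', offset=3

Answer: 3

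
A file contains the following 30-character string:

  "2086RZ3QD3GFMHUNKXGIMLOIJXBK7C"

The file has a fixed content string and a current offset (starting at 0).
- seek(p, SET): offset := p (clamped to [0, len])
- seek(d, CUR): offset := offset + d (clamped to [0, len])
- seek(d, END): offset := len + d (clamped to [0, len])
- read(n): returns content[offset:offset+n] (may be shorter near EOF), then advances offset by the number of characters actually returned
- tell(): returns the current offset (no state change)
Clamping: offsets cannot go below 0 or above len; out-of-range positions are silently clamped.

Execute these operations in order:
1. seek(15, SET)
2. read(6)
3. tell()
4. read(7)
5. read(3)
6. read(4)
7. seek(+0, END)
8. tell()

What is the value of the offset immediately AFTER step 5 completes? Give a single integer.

After 1 (seek(15, SET)): offset=15
After 2 (read(6)): returned 'NKXGIM', offset=21
After 3 (tell()): offset=21
After 4 (read(7)): returned 'LOIJXBK', offset=28
After 5 (read(3)): returned '7C', offset=30

Answer: 30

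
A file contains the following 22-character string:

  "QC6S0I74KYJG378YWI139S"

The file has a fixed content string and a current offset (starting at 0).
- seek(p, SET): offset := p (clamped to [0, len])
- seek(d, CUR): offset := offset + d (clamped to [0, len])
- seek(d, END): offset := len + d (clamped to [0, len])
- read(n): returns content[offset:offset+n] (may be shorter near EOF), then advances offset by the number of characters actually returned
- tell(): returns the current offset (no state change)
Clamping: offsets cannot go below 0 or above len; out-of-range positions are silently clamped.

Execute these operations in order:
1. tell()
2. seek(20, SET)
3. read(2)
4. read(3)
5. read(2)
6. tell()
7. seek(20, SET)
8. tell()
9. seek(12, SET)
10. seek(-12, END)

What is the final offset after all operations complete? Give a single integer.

After 1 (tell()): offset=0
After 2 (seek(20, SET)): offset=20
After 3 (read(2)): returned '9S', offset=22
After 4 (read(3)): returned '', offset=22
After 5 (read(2)): returned '', offset=22
After 6 (tell()): offset=22
After 7 (seek(20, SET)): offset=20
After 8 (tell()): offset=20
After 9 (seek(12, SET)): offset=12
After 10 (seek(-12, END)): offset=10

Answer: 10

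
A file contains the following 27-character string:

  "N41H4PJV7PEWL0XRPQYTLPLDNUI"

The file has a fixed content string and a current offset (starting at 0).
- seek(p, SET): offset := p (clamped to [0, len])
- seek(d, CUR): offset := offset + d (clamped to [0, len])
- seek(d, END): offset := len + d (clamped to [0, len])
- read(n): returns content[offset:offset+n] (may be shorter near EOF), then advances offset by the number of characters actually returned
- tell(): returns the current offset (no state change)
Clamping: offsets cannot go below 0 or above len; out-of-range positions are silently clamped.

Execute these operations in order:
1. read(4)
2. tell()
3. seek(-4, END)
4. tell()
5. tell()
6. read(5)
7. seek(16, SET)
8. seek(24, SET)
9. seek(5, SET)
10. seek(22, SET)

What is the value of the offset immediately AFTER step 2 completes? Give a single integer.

Answer: 4

Derivation:
After 1 (read(4)): returned 'N41H', offset=4
After 2 (tell()): offset=4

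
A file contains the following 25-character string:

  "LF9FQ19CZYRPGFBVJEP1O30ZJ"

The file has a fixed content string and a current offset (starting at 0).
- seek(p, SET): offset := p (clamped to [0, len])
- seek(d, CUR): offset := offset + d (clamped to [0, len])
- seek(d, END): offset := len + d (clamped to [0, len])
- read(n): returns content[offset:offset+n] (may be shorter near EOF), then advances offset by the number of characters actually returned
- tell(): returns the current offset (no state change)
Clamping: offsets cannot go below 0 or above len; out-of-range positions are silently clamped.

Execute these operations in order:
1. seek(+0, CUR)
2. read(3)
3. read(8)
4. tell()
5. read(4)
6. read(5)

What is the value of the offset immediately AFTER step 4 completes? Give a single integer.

After 1 (seek(+0, CUR)): offset=0
After 2 (read(3)): returned 'LF9', offset=3
After 3 (read(8)): returned 'FQ19CZYR', offset=11
After 4 (tell()): offset=11

Answer: 11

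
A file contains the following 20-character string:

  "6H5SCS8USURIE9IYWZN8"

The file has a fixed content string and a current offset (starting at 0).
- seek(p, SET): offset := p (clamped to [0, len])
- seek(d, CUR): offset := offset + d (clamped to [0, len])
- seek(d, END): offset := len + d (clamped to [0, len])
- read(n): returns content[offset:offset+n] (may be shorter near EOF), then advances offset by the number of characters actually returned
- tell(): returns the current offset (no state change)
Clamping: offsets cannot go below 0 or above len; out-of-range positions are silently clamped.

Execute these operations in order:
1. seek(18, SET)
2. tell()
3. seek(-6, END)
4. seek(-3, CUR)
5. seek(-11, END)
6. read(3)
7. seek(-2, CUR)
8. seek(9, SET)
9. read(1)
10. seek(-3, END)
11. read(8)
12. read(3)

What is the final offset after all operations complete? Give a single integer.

After 1 (seek(18, SET)): offset=18
After 2 (tell()): offset=18
After 3 (seek(-6, END)): offset=14
After 4 (seek(-3, CUR)): offset=11
After 5 (seek(-11, END)): offset=9
After 6 (read(3)): returned 'URI', offset=12
After 7 (seek(-2, CUR)): offset=10
After 8 (seek(9, SET)): offset=9
After 9 (read(1)): returned 'U', offset=10
After 10 (seek(-3, END)): offset=17
After 11 (read(8)): returned 'ZN8', offset=20
After 12 (read(3)): returned '', offset=20

Answer: 20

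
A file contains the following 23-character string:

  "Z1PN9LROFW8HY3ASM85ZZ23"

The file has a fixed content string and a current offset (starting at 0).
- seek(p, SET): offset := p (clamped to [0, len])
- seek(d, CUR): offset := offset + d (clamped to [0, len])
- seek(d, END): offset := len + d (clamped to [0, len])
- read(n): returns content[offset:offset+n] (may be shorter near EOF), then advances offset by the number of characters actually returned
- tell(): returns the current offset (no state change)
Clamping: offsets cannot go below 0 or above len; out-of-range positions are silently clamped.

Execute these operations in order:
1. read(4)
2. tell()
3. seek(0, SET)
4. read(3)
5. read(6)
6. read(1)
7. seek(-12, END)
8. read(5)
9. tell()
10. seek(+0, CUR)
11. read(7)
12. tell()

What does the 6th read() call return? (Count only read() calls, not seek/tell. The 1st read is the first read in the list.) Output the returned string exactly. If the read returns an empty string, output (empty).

After 1 (read(4)): returned 'Z1PN', offset=4
After 2 (tell()): offset=4
After 3 (seek(0, SET)): offset=0
After 4 (read(3)): returned 'Z1P', offset=3
After 5 (read(6)): returned 'N9LROF', offset=9
After 6 (read(1)): returned 'W', offset=10
After 7 (seek(-12, END)): offset=11
After 8 (read(5)): returned 'HY3AS', offset=16
After 9 (tell()): offset=16
After 10 (seek(+0, CUR)): offset=16
After 11 (read(7)): returned 'M85ZZ23', offset=23
After 12 (tell()): offset=23

Answer: M85ZZ23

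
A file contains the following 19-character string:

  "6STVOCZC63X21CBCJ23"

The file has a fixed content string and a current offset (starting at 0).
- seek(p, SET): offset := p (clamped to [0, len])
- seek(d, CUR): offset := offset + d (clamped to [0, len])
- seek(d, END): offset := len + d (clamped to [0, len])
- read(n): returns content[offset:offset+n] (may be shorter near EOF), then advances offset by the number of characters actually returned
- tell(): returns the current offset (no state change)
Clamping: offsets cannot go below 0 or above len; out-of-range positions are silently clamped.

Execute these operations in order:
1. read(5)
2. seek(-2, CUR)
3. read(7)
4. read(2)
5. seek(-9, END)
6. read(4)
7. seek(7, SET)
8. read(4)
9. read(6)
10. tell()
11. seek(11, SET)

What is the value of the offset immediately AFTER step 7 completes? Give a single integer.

After 1 (read(5)): returned '6STVO', offset=5
After 2 (seek(-2, CUR)): offset=3
After 3 (read(7)): returned 'VOCZC63', offset=10
After 4 (read(2)): returned 'X2', offset=12
After 5 (seek(-9, END)): offset=10
After 6 (read(4)): returned 'X21C', offset=14
After 7 (seek(7, SET)): offset=7

Answer: 7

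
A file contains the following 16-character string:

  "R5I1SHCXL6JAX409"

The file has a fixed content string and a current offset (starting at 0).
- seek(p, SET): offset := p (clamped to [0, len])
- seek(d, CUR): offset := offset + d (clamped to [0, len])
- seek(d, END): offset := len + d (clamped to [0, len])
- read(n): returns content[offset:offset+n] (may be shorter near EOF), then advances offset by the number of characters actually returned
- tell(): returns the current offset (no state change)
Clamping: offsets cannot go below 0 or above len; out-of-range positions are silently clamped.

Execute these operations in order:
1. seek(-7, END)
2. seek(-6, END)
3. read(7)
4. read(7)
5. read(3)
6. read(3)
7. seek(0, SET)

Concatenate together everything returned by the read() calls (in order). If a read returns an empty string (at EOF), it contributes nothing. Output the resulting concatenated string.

After 1 (seek(-7, END)): offset=9
After 2 (seek(-6, END)): offset=10
After 3 (read(7)): returned 'JAX409', offset=16
After 4 (read(7)): returned '', offset=16
After 5 (read(3)): returned '', offset=16
After 6 (read(3)): returned '', offset=16
After 7 (seek(0, SET)): offset=0

Answer: JAX409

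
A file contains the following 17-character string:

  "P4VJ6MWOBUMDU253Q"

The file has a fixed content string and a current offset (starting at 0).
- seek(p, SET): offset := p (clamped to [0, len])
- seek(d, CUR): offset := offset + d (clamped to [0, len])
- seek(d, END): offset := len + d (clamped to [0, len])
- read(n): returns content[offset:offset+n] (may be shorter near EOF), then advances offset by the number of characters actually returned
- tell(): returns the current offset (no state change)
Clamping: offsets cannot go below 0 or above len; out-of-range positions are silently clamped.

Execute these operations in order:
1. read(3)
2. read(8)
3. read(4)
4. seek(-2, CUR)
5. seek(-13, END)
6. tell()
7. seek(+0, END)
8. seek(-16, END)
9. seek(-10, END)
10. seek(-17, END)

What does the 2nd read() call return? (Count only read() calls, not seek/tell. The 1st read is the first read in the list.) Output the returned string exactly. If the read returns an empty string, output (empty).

Answer: J6MWOBUM

Derivation:
After 1 (read(3)): returned 'P4V', offset=3
After 2 (read(8)): returned 'J6MWOBUM', offset=11
After 3 (read(4)): returned 'DU25', offset=15
After 4 (seek(-2, CUR)): offset=13
After 5 (seek(-13, END)): offset=4
After 6 (tell()): offset=4
After 7 (seek(+0, END)): offset=17
After 8 (seek(-16, END)): offset=1
After 9 (seek(-10, END)): offset=7
After 10 (seek(-17, END)): offset=0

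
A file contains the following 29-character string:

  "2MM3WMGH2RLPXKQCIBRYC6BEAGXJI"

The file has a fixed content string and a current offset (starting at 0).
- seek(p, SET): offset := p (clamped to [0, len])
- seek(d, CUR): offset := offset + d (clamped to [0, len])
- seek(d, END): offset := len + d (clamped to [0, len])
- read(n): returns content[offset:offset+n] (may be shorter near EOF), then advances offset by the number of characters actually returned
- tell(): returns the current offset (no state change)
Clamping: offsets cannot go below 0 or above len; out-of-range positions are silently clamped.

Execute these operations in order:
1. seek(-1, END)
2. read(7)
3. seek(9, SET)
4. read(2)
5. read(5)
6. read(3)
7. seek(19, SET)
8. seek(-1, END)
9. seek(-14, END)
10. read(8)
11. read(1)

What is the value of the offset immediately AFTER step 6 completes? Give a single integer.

Answer: 19

Derivation:
After 1 (seek(-1, END)): offset=28
After 2 (read(7)): returned 'I', offset=29
After 3 (seek(9, SET)): offset=9
After 4 (read(2)): returned 'RL', offset=11
After 5 (read(5)): returned 'PXKQC', offset=16
After 6 (read(3)): returned 'IBR', offset=19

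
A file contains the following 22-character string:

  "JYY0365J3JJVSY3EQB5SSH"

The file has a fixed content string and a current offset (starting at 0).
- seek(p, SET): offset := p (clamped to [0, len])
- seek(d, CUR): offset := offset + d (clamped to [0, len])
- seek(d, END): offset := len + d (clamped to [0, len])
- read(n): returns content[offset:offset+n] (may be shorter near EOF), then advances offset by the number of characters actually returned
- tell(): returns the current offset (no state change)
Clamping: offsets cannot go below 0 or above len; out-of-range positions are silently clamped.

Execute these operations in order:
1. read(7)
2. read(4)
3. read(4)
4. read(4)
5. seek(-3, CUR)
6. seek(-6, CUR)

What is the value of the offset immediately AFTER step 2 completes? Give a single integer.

Answer: 11

Derivation:
After 1 (read(7)): returned 'JYY0365', offset=7
After 2 (read(4)): returned 'J3JJ', offset=11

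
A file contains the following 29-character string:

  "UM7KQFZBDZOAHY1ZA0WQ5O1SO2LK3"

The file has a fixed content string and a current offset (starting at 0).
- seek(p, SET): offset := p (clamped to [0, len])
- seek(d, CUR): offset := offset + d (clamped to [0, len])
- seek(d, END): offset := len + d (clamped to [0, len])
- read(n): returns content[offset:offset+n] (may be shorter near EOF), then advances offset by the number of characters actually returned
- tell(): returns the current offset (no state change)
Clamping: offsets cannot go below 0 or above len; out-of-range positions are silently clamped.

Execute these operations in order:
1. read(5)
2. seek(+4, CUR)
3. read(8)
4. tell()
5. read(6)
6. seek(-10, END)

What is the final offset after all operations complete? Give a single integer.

After 1 (read(5)): returned 'UM7KQ', offset=5
After 2 (seek(+4, CUR)): offset=9
After 3 (read(8)): returned 'ZOAHY1ZA', offset=17
After 4 (tell()): offset=17
After 5 (read(6)): returned '0WQ5O1', offset=23
After 6 (seek(-10, END)): offset=19

Answer: 19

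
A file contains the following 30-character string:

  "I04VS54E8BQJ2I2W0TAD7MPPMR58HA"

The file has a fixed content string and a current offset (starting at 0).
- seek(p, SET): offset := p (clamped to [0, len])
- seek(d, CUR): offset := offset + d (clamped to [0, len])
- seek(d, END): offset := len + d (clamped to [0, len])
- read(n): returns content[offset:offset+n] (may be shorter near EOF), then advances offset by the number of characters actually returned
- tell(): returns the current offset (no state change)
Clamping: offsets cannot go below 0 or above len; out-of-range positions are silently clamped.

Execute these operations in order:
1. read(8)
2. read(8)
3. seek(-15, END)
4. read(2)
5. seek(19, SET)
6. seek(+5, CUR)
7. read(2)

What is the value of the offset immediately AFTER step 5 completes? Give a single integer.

Answer: 19

Derivation:
After 1 (read(8)): returned 'I04VS54E', offset=8
After 2 (read(8)): returned '8BQJ2I2W', offset=16
After 3 (seek(-15, END)): offset=15
After 4 (read(2)): returned 'W0', offset=17
After 5 (seek(19, SET)): offset=19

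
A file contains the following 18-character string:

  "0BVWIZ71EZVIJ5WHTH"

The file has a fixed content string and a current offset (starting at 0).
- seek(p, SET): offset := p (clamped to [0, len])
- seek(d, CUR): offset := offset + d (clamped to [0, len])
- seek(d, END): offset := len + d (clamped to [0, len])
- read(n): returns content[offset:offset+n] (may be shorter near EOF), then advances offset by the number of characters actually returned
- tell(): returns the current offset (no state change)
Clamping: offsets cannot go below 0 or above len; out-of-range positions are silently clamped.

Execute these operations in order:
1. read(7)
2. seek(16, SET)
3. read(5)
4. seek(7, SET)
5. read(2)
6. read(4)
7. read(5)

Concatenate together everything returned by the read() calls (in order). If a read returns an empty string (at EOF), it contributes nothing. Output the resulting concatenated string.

After 1 (read(7)): returned '0BVWIZ7', offset=7
After 2 (seek(16, SET)): offset=16
After 3 (read(5)): returned 'TH', offset=18
After 4 (seek(7, SET)): offset=7
After 5 (read(2)): returned '1E', offset=9
After 6 (read(4)): returned 'ZVIJ', offset=13
After 7 (read(5)): returned '5WHTH', offset=18

Answer: 0BVWIZ7TH1EZVIJ5WHTH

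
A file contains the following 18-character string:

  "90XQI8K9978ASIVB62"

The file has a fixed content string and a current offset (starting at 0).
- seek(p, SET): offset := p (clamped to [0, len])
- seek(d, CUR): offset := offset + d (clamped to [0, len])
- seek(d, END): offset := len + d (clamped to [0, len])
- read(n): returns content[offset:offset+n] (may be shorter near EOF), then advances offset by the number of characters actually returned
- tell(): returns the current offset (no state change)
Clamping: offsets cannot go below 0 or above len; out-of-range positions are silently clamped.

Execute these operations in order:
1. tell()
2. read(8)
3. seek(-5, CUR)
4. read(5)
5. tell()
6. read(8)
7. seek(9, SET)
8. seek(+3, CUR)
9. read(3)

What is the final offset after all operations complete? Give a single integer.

After 1 (tell()): offset=0
After 2 (read(8)): returned '90XQI8K9', offset=8
After 3 (seek(-5, CUR)): offset=3
After 4 (read(5)): returned 'QI8K9', offset=8
After 5 (tell()): offset=8
After 6 (read(8)): returned '978ASIVB', offset=16
After 7 (seek(9, SET)): offset=9
After 8 (seek(+3, CUR)): offset=12
After 9 (read(3)): returned 'SIV', offset=15

Answer: 15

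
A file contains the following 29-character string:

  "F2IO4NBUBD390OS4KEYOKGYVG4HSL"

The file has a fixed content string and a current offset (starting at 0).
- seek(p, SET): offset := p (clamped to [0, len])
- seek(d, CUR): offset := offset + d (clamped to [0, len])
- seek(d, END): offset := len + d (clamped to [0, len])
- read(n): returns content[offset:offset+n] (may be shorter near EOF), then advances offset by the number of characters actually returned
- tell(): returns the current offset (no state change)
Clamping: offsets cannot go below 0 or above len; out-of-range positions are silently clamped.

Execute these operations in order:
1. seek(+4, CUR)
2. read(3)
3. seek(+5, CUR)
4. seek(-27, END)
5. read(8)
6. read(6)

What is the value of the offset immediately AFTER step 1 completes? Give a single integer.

Answer: 4

Derivation:
After 1 (seek(+4, CUR)): offset=4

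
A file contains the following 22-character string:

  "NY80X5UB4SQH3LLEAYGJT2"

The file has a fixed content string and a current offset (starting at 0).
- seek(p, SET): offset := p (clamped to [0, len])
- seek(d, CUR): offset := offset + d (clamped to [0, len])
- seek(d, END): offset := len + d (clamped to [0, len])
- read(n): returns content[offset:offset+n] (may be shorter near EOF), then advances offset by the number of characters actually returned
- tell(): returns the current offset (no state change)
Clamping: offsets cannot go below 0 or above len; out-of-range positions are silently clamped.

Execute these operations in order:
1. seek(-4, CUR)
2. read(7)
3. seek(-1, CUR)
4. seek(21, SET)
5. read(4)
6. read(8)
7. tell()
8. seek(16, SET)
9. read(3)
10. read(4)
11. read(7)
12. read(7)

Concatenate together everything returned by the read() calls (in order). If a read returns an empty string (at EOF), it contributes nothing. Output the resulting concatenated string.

Answer: NY80X5U2AYGJT2

Derivation:
After 1 (seek(-4, CUR)): offset=0
After 2 (read(7)): returned 'NY80X5U', offset=7
After 3 (seek(-1, CUR)): offset=6
After 4 (seek(21, SET)): offset=21
After 5 (read(4)): returned '2', offset=22
After 6 (read(8)): returned '', offset=22
After 7 (tell()): offset=22
After 8 (seek(16, SET)): offset=16
After 9 (read(3)): returned 'AYG', offset=19
After 10 (read(4)): returned 'JT2', offset=22
After 11 (read(7)): returned '', offset=22
After 12 (read(7)): returned '', offset=22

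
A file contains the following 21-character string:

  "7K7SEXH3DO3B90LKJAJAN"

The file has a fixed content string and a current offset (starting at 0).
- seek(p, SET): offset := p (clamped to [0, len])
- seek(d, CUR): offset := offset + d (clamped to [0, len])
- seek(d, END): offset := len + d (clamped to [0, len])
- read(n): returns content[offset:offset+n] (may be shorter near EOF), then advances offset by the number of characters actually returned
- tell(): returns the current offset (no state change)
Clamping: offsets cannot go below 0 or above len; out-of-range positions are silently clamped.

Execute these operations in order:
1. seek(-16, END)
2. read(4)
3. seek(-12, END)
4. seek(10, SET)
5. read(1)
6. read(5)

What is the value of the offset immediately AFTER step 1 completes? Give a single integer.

Answer: 5

Derivation:
After 1 (seek(-16, END)): offset=5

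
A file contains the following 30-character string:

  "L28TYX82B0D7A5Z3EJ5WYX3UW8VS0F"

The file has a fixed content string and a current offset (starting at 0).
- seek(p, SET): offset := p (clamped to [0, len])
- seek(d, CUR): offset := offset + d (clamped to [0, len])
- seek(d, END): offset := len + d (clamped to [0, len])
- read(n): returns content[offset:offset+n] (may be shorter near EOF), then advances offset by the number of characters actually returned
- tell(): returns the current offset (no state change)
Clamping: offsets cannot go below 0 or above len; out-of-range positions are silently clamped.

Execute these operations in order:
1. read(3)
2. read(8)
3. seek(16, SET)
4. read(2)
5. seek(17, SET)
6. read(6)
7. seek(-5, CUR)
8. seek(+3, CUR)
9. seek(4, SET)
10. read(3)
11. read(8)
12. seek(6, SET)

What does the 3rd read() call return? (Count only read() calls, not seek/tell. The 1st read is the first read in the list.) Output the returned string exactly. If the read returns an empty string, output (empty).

After 1 (read(3)): returned 'L28', offset=3
After 2 (read(8)): returned 'TYX82B0D', offset=11
After 3 (seek(16, SET)): offset=16
After 4 (read(2)): returned 'EJ', offset=18
After 5 (seek(17, SET)): offset=17
After 6 (read(6)): returned 'J5WYX3', offset=23
After 7 (seek(-5, CUR)): offset=18
After 8 (seek(+3, CUR)): offset=21
After 9 (seek(4, SET)): offset=4
After 10 (read(3)): returned 'YX8', offset=7
After 11 (read(8)): returned '2B0D7A5Z', offset=15
After 12 (seek(6, SET)): offset=6

Answer: EJ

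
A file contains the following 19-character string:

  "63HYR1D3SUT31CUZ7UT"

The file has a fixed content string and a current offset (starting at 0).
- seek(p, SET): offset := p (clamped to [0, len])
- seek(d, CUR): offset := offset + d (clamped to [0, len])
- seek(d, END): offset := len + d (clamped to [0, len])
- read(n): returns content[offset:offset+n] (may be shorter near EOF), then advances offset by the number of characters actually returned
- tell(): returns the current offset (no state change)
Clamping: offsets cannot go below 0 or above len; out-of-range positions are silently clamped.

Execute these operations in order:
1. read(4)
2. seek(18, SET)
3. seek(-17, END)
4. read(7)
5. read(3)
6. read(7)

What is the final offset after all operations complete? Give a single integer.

Answer: 19

Derivation:
After 1 (read(4)): returned '63HY', offset=4
After 2 (seek(18, SET)): offset=18
After 3 (seek(-17, END)): offset=2
After 4 (read(7)): returned 'HYR1D3S', offset=9
After 5 (read(3)): returned 'UT3', offset=12
After 6 (read(7)): returned '1CUZ7UT', offset=19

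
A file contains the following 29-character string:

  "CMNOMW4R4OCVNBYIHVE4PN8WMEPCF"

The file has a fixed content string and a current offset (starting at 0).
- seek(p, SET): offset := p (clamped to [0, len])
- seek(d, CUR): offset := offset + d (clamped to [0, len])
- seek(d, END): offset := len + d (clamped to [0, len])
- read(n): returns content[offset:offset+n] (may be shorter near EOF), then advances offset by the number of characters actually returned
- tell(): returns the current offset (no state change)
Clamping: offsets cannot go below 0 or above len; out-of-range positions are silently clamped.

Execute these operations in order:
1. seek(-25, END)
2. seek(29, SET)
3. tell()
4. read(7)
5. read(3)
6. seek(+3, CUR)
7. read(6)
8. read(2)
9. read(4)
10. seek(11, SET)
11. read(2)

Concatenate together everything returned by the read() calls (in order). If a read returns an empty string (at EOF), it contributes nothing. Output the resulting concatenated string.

Answer: VN

Derivation:
After 1 (seek(-25, END)): offset=4
After 2 (seek(29, SET)): offset=29
After 3 (tell()): offset=29
After 4 (read(7)): returned '', offset=29
After 5 (read(3)): returned '', offset=29
After 6 (seek(+3, CUR)): offset=29
After 7 (read(6)): returned '', offset=29
After 8 (read(2)): returned '', offset=29
After 9 (read(4)): returned '', offset=29
After 10 (seek(11, SET)): offset=11
After 11 (read(2)): returned 'VN', offset=13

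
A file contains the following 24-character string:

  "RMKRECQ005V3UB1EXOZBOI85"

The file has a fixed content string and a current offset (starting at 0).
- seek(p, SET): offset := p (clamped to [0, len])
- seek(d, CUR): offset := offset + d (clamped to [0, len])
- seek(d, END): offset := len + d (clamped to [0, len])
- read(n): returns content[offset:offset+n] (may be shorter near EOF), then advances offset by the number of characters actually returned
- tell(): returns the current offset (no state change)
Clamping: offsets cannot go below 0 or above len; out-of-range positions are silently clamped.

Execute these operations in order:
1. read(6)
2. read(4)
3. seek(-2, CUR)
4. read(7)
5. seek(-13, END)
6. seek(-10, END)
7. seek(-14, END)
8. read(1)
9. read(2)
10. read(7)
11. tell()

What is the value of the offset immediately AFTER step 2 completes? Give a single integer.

Answer: 10

Derivation:
After 1 (read(6)): returned 'RMKREC', offset=6
After 2 (read(4)): returned 'Q005', offset=10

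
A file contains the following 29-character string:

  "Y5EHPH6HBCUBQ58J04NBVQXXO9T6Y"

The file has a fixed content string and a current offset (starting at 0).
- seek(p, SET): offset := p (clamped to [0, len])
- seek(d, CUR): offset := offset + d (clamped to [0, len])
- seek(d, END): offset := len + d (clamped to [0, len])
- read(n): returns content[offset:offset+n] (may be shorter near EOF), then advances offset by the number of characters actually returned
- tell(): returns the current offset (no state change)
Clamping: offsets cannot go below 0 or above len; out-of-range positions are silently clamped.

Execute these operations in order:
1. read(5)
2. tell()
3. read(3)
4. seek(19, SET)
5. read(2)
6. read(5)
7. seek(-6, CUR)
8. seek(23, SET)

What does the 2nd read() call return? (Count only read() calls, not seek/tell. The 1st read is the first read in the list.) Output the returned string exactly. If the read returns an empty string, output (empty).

After 1 (read(5)): returned 'Y5EHP', offset=5
After 2 (tell()): offset=5
After 3 (read(3)): returned 'H6H', offset=8
After 4 (seek(19, SET)): offset=19
After 5 (read(2)): returned 'BV', offset=21
After 6 (read(5)): returned 'QXXO9', offset=26
After 7 (seek(-6, CUR)): offset=20
After 8 (seek(23, SET)): offset=23

Answer: H6H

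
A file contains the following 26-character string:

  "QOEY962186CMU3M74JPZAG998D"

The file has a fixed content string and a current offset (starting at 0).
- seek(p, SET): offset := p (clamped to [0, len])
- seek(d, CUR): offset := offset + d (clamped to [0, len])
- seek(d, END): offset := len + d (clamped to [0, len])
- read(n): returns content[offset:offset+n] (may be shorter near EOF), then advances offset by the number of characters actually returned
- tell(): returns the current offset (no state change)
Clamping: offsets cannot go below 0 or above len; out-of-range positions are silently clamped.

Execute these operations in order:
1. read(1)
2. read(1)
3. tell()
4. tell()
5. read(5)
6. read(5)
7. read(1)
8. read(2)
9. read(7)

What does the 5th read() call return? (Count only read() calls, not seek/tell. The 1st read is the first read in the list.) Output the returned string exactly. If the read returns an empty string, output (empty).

After 1 (read(1)): returned 'Q', offset=1
After 2 (read(1)): returned 'O', offset=2
After 3 (tell()): offset=2
After 4 (tell()): offset=2
After 5 (read(5)): returned 'EY962', offset=7
After 6 (read(5)): returned '186CM', offset=12
After 7 (read(1)): returned 'U', offset=13
After 8 (read(2)): returned '3M', offset=15
After 9 (read(7)): returned '74JPZAG', offset=22

Answer: U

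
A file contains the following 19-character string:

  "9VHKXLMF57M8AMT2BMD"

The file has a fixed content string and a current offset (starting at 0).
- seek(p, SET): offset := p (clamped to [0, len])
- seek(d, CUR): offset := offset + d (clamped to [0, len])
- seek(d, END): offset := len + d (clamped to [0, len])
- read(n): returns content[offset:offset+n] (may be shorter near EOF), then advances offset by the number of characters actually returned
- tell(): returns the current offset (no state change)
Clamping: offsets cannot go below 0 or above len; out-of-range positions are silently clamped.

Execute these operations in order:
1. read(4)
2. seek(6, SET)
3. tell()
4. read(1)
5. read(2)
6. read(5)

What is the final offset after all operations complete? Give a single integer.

After 1 (read(4)): returned '9VHK', offset=4
After 2 (seek(6, SET)): offset=6
After 3 (tell()): offset=6
After 4 (read(1)): returned 'M', offset=7
After 5 (read(2)): returned 'F5', offset=9
After 6 (read(5)): returned '7M8AM', offset=14

Answer: 14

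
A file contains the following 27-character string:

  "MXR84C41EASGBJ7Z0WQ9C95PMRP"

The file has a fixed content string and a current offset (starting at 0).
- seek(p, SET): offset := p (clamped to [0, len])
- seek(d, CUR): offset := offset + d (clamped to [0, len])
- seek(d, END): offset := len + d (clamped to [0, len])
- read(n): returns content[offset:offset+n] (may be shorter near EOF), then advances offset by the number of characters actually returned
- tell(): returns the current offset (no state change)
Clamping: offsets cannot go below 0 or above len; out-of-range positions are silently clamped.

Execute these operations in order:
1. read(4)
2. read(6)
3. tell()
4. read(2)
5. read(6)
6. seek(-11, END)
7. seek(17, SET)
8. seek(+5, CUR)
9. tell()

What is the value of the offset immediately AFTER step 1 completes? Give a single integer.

After 1 (read(4)): returned 'MXR8', offset=4

Answer: 4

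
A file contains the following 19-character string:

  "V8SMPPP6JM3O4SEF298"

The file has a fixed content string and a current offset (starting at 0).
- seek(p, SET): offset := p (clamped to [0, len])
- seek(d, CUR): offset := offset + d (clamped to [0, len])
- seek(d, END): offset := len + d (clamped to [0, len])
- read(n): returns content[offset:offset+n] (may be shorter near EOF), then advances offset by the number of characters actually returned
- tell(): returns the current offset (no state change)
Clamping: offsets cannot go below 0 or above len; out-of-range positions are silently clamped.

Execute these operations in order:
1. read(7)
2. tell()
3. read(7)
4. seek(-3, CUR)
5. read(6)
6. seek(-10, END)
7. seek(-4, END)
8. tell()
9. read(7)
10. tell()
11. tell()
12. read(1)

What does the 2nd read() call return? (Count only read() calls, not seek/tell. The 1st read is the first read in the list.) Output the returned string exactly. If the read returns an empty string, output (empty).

After 1 (read(7)): returned 'V8SMPPP', offset=7
After 2 (tell()): offset=7
After 3 (read(7)): returned '6JM3O4S', offset=14
After 4 (seek(-3, CUR)): offset=11
After 5 (read(6)): returned 'O4SEF2', offset=17
After 6 (seek(-10, END)): offset=9
After 7 (seek(-4, END)): offset=15
After 8 (tell()): offset=15
After 9 (read(7)): returned 'F298', offset=19
After 10 (tell()): offset=19
After 11 (tell()): offset=19
After 12 (read(1)): returned '', offset=19

Answer: 6JM3O4S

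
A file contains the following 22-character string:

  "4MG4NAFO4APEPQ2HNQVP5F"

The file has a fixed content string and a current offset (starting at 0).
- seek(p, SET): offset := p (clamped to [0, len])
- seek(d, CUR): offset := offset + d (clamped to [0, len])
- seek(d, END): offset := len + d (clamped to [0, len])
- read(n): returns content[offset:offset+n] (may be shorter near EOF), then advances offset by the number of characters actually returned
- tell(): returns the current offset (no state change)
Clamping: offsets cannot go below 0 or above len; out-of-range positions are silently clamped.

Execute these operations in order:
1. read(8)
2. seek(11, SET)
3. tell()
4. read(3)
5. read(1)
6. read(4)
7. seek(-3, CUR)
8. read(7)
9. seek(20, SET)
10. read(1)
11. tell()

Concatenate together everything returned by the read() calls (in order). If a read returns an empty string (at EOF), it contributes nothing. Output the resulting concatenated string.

After 1 (read(8)): returned '4MG4NAFO', offset=8
After 2 (seek(11, SET)): offset=11
After 3 (tell()): offset=11
After 4 (read(3)): returned 'EPQ', offset=14
After 5 (read(1)): returned '2', offset=15
After 6 (read(4)): returned 'HNQV', offset=19
After 7 (seek(-3, CUR)): offset=16
After 8 (read(7)): returned 'NQVP5F', offset=22
After 9 (seek(20, SET)): offset=20
After 10 (read(1)): returned '5', offset=21
After 11 (tell()): offset=21

Answer: 4MG4NAFOEPQ2HNQVNQVP5F5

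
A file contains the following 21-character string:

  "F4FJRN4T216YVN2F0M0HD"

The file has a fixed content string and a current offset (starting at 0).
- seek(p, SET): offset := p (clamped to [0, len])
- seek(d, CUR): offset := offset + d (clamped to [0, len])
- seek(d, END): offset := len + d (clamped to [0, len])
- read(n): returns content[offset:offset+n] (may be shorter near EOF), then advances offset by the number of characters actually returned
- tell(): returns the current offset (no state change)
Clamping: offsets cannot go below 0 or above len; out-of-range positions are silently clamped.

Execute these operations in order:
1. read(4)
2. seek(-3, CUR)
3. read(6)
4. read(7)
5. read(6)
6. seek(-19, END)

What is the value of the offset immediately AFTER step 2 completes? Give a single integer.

Answer: 1

Derivation:
After 1 (read(4)): returned 'F4FJ', offset=4
After 2 (seek(-3, CUR)): offset=1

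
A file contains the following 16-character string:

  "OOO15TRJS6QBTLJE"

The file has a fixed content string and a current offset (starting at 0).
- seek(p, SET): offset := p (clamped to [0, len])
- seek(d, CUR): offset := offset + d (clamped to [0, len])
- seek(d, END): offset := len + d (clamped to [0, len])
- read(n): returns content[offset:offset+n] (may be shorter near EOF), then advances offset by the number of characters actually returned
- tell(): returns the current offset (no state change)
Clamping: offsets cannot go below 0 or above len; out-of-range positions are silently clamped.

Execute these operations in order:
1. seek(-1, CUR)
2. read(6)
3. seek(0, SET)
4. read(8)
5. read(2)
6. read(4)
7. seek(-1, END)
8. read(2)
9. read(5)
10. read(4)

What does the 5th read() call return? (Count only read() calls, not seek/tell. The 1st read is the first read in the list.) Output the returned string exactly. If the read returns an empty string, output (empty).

Answer: E

Derivation:
After 1 (seek(-1, CUR)): offset=0
After 2 (read(6)): returned 'OOO15T', offset=6
After 3 (seek(0, SET)): offset=0
After 4 (read(8)): returned 'OOO15TRJ', offset=8
After 5 (read(2)): returned 'S6', offset=10
After 6 (read(4)): returned 'QBTL', offset=14
After 7 (seek(-1, END)): offset=15
After 8 (read(2)): returned 'E', offset=16
After 9 (read(5)): returned '', offset=16
After 10 (read(4)): returned '', offset=16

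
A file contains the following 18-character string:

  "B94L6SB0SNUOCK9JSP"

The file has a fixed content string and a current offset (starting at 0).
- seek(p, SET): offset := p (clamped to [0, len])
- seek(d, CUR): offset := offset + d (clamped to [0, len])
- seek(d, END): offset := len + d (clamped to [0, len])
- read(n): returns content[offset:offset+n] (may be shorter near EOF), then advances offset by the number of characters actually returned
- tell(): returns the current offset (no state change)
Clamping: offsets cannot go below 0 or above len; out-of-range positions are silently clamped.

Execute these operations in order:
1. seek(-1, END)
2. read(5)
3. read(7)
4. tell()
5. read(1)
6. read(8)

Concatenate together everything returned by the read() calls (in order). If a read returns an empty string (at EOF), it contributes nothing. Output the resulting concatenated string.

After 1 (seek(-1, END)): offset=17
After 2 (read(5)): returned 'P', offset=18
After 3 (read(7)): returned '', offset=18
After 4 (tell()): offset=18
After 5 (read(1)): returned '', offset=18
After 6 (read(8)): returned '', offset=18

Answer: P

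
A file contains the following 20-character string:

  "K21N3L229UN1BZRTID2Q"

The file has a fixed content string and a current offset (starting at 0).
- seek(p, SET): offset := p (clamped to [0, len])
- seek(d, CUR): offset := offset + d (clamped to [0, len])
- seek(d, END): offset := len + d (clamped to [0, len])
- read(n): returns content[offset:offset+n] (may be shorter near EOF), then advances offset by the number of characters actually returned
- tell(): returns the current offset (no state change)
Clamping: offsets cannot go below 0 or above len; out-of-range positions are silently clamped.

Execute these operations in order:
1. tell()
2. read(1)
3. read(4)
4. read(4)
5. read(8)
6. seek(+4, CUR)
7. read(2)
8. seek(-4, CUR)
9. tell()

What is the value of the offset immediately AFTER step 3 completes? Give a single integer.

After 1 (tell()): offset=0
After 2 (read(1)): returned 'K', offset=1
After 3 (read(4)): returned '21N3', offset=5

Answer: 5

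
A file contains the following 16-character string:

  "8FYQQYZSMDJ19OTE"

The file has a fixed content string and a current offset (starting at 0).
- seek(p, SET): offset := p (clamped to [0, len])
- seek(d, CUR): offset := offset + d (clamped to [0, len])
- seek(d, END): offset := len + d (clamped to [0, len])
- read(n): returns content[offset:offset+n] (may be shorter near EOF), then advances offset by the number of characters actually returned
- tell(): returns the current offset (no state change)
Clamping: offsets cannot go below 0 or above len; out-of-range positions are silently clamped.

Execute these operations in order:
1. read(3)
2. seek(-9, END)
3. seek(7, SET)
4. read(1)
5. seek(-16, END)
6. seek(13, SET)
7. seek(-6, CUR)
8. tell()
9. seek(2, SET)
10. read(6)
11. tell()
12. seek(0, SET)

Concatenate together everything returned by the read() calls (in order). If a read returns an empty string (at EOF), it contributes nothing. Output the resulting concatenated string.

After 1 (read(3)): returned '8FY', offset=3
After 2 (seek(-9, END)): offset=7
After 3 (seek(7, SET)): offset=7
After 4 (read(1)): returned 'S', offset=8
After 5 (seek(-16, END)): offset=0
After 6 (seek(13, SET)): offset=13
After 7 (seek(-6, CUR)): offset=7
After 8 (tell()): offset=7
After 9 (seek(2, SET)): offset=2
After 10 (read(6)): returned 'YQQYZS', offset=8
After 11 (tell()): offset=8
After 12 (seek(0, SET)): offset=0

Answer: 8FYSYQQYZS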